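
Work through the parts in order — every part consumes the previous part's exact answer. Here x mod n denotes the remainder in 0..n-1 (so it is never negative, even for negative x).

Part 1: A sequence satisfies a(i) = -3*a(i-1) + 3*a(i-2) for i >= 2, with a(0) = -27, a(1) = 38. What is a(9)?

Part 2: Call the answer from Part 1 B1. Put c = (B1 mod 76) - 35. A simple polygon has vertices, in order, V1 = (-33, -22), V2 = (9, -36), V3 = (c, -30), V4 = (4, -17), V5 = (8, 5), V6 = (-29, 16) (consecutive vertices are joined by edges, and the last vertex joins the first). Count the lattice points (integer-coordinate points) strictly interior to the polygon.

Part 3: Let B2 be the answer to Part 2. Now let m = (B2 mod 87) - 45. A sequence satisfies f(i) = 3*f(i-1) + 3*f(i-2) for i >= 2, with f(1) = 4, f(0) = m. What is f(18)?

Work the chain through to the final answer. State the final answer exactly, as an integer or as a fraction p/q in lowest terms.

Part 1: a(2) = -3*(38) + 3*(-27) = -195; iterating: a(2)=-195, a(3)=699, a(4)=-2682, a(5)=10143, a(6)=-38475, a(7)=145854, a(8)=-552987, a(9)=2096523; answer 2096523
Part 2: B1 = 2096523; c = 28; cross terms: (-33*-36 - 9*-22)=1386, (9*-30 - 28*-36)=738, (28*-17 - 4*-30)=-356, (4*5 - 8*-17)=156, (8*16 - -29*5)=273, (-29*-22 - -33*16)=1166; twice the area = |3363| = 3363; area = 3363/2; boundary points = 14 + 1 + 1 + 2 + 1 + 2 = 21; strictly interior points = area - boundary/2 + 1 = 1672; answer 1672
Part 3: B2 = 1672; m = -26; f(2) = 3*(4) + 3*(-26) = -66; iterating: f(2)=-66, f(3)=-186, f(4)=-756, f(5)=-2826, f(6)=-10746, f(7)=-40716, f(8)=-154386, f(9)=-585306, f(10)=-2219076, f(11)=-8413146, f(12)=-31896666, f(13)=-120929436, f(14)=-458478306, f(15)=-1738223226, f(16)=-6590104596, f(17)=-24984983466, f(18)=-94725264186; answer -94725264186

-94725264186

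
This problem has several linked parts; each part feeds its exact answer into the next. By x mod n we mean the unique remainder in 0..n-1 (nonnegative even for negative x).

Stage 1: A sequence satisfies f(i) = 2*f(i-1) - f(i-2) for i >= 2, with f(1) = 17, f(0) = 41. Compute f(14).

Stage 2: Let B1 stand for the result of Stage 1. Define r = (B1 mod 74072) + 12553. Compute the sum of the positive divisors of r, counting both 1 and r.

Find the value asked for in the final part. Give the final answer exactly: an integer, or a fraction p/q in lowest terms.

158760

Stage 1: f(2) = 2*(17) - 1*(41) = -7; iterating: f(2)=-7, f(3)=-31, f(4)=-55, f(5)=-79, f(6)=-103, f(7)=-127, f(8)=-151, f(9)=-175, f(10)=-199, f(11)=-223, f(12)=-247, f(13)=-271, f(14)=-295; answer -295
Stage 2: B1 = -295; r = 86330; 86330 = 2 * 5 * 89 * 97; sigma = (1 + 2) * (1 + 5) * (1 + 89) * (1 + 97) = 3 * 6 * 90 * 98 = 158760; answer 158760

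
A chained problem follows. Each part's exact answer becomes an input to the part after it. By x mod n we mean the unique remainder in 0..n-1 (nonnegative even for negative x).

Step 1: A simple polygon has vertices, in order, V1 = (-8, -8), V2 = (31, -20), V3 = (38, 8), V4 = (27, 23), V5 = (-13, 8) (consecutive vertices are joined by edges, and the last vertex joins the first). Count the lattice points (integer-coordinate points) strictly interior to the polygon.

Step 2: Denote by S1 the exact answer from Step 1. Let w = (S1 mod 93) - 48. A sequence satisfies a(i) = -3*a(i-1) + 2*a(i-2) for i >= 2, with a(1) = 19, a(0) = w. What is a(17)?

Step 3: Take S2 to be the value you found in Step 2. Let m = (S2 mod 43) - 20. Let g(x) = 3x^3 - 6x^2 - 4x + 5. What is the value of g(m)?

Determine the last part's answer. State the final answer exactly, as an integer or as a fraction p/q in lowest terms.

21525

Step 1: cross terms: (-8*-20 - 31*-8)=408, (31*8 - 38*-20)=1008, (38*23 - 27*8)=658, (27*8 - -13*23)=515, (-13*-8 - -8*8)=168; twice the area = |2757| = 2757; area = 2757/2; boundary points = 3 + 7 + 1 + 5 + 1 = 17; strictly interior points = area - boundary/2 + 1 = 1371; answer 1371
Step 2: S1 = 1371; w = 21; a(2) = -3*(19) + 2*(21) = -15; iterating: a(2)=-15, a(3)=83, a(4)=-279, a(5)=1003, a(6)=-3567, a(7)=12707, a(8)=-45255, a(9)=161179, a(10)=-574047, a(11)=2044499, a(12)=-7281591, a(13)=25933771, a(14)=-92364495, a(15)=328961027, a(16)=-1171612071, a(17)=4172758267; answer 4172758267
Step 3: S2 = 4172758267; m = 20; 3*(20)^3 - 6*(20)^2 - 4*(20)^1 + 5 = (24000) + (-2400) + (-80) + (5) = 21525; answer 21525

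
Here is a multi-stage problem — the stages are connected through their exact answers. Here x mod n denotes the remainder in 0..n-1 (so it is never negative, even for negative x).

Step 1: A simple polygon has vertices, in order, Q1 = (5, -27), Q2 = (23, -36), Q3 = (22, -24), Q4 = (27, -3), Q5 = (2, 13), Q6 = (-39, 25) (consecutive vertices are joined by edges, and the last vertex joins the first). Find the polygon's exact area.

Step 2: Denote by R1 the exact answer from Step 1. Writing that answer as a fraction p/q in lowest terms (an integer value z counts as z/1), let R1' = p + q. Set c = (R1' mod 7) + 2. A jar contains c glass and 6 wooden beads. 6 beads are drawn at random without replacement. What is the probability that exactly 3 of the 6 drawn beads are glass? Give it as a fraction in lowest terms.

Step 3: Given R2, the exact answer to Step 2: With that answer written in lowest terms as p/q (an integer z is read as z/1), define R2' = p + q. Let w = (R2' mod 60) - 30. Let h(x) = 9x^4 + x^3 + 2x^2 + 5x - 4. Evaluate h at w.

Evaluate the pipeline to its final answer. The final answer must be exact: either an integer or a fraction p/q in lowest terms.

Step 1: cross terms: (5*-36 - 23*-27)=441, (23*-24 - 22*-36)=240, (22*-3 - 27*-24)=582, (27*13 - 2*-3)=357, (2*25 - -39*13)=557, (-39*-27 - 5*25)=928; twice the area = |3105| = 3105; area = 3105/2; answer 3105/2
Step 2: R1 = 3105/2; threaded value p + q = 3107; c = 8; total draws C(14,6) = 3003; favorable C(8,3)*C(6,3) = 1120; P = 160/429; answer 160/429
Step 3: R2 = 160/429; threaded value p + q = 589; w = 19; 9*(19)^4 + 1*(19)^3 + 2*(19)^2 + 5*(19)^1 - 4 = (1172889) + (6859) + (722) + (95) + (-4) = 1180561; answer 1180561

1180561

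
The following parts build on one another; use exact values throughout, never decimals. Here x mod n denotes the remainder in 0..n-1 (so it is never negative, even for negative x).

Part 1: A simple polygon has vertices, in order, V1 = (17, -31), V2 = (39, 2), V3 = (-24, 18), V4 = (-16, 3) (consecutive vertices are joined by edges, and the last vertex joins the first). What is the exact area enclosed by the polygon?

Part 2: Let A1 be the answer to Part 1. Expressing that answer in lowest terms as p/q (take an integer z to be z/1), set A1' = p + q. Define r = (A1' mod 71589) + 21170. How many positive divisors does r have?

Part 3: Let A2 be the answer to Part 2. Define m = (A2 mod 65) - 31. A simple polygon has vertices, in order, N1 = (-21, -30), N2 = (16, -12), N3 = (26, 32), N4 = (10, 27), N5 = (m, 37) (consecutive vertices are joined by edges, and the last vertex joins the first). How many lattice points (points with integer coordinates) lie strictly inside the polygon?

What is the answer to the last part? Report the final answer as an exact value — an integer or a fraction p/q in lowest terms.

Part 1: cross terms: (17*2 - 39*-31)=1243, (39*18 - -24*2)=750, (-24*3 - -16*18)=216, (-16*-31 - 17*3)=445; twice the area = |2654| = 2654; area = 1327; answer 1327
Part 2: A1 = 1327; threaded value p + q = 1328; r = 22498; 22498 = 2 * 7 * 1607; number of divisors = (1+1) * (1+1) * (1+1) = 8; answer 8
Part 3: A2 = 8; m = -23; cross terms: (-21*-12 - 16*-30)=732, (16*32 - 26*-12)=824, (26*27 - 10*32)=382, (10*37 - -23*27)=991, (-23*-30 - -21*37)=1467; twice the area = |4396| = 4396; area = 2198; boundary points = 1 + 2 + 1 + 1 + 1 = 6; strictly interior points = area - boundary/2 + 1 = 2196; answer 2196

2196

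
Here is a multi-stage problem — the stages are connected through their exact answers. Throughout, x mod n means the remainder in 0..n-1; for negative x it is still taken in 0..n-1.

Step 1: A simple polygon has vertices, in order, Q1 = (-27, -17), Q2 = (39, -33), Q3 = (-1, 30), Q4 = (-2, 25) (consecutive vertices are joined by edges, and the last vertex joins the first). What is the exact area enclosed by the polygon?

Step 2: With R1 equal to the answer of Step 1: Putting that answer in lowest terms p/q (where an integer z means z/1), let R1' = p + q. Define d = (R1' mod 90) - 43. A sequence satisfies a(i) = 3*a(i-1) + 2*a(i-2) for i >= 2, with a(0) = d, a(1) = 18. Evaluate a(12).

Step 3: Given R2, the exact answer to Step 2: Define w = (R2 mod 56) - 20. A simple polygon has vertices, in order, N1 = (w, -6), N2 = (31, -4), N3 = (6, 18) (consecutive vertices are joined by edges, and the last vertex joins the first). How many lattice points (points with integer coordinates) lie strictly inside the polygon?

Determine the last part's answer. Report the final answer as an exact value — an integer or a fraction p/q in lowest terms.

Step 1: cross terms: (-27*-33 - 39*-17)=1554, (39*30 - -1*-33)=1137, (-1*25 - -2*30)=35, (-2*-17 - -27*25)=709; twice the area = |3435| = 3435; area = 3435/2; answer 3435/2
Step 2: R1 = 3435/2; threaded value p + q = 3437; d = -26; a(2) = 3*(18) + 2*(-26) = 2; iterating: a(2)=2, a(3)=42, a(4)=130, a(5)=474, a(6)=1682, a(7)=5994, a(8)=21346, a(9)=76026, a(10)=270770, a(11)=964362, a(12)=3434626; answer 3434626
Step 3: R2 = 3434626; w = 14; cross terms: (14*-4 - 31*-6)=130, (31*18 - 6*-4)=582, (6*-6 - 14*18)=-288; twice the area = |424| = 424; area = 212; boundary points = 1 + 1 + 8 = 10; strictly interior points = area - boundary/2 + 1 = 208; answer 208

208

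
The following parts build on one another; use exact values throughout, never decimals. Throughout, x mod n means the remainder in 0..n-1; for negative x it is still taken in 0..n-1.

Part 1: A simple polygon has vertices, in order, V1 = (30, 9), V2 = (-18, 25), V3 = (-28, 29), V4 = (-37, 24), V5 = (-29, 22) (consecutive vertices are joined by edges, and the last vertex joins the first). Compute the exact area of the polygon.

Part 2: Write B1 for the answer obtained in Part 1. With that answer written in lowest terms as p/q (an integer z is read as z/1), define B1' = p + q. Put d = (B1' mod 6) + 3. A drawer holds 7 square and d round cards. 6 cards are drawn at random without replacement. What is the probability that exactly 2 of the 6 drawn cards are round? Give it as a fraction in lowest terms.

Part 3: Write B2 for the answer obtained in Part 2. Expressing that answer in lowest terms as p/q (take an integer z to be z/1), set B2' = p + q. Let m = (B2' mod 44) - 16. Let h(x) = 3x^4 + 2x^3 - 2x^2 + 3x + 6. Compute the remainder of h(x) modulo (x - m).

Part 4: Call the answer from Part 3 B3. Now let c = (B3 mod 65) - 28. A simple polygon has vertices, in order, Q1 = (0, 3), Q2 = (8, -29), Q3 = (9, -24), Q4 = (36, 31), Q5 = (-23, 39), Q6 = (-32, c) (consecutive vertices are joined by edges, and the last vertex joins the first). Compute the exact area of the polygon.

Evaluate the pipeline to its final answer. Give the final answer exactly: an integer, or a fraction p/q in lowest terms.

3629/2

Part 1: cross terms: (30*25 - -18*9)=912, (-18*29 - -28*25)=178, (-28*24 - -37*29)=401, (-37*22 - -29*24)=-118, (-29*9 - 30*22)=-921; twice the area = |452| = 452; area = 226; answer 226
Part 2: B1 = 226; threaded value p + q = 227; d = 8; total draws C(15,6) = 5005; favorable C(8,2)*C(7,4) = 980; P = 28/143; answer 28/143
Part 3: B2 = 28/143; threaded value p + q = 171; m = 23; remainder = value at the root: 3*(23)^4 + 2*(23)^3 - 2*(23)^2 + 3*(23)^1 + 6 = (839523) + (24334) + (-1058) + (69) + (6) = 862874; answer 862874
Part 4: B3 = 862874; c = 36; cross terms: (0*-29 - 8*3)=-24, (8*-24 - 9*-29)=69, (9*31 - 36*-24)=1143, (36*39 - -23*31)=2117, (-23*36 - -32*39)=420, (-32*3 - 0*36)=-96; twice the area = |3629| = 3629; area = 3629/2; answer 3629/2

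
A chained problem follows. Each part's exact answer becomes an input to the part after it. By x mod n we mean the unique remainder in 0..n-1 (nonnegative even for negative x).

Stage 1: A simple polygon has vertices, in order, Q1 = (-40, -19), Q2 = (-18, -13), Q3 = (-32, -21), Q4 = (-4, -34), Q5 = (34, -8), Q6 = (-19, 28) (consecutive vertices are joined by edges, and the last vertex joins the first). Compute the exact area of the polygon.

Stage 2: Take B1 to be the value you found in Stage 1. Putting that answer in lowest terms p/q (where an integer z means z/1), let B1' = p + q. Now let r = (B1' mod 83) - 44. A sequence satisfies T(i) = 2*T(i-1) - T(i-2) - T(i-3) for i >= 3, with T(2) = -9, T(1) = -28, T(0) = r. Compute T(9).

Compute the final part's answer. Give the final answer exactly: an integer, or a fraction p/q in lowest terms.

Stage 1: cross terms: (-40*-13 - -18*-19)=178, (-18*-21 - -32*-13)=-38, (-32*-34 - -4*-21)=1004, (-4*-8 - 34*-34)=1188, (34*28 - -19*-8)=800, (-19*-19 - -40*28)=1481; twice the area = |4613| = 4613; area = 4613/2; answer 4613/2
Stage 2: B1 = 4613/2; threaded value p + q = 4615; r = 6; T(3) = 2*(-9) - 1*(-28) - 1*(6) = 4; iterating: T(3)=4, T(4)=45, T(5)=95, T(6)=141, T(7)=142, T(8)=48, T(9)=-187; answer -187

-187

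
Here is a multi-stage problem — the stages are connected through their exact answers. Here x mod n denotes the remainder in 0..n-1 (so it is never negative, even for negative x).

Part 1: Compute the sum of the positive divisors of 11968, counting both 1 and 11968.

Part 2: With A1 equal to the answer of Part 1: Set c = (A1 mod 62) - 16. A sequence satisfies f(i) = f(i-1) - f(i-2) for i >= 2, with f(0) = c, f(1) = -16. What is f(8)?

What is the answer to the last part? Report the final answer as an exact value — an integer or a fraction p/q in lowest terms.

-28

Part 1: 11968 = 2^6 * 11 * 17; sigma = (1 + 2 + 4 + 8 + 16 + 32 + 64) * (1 + 11) * (1 + 17) = 127 * 12 * 18 = 27432; answer 27432
Part 2: A1 = 27432; c = 12; f(2) = 1*(-16) - 1*(12) = -28; iterating: f(2)=-28, f(3)=-12, f(4)=16, f(5)=28, f(6)=12, f(7)=-16, f(8)=-28; answer -28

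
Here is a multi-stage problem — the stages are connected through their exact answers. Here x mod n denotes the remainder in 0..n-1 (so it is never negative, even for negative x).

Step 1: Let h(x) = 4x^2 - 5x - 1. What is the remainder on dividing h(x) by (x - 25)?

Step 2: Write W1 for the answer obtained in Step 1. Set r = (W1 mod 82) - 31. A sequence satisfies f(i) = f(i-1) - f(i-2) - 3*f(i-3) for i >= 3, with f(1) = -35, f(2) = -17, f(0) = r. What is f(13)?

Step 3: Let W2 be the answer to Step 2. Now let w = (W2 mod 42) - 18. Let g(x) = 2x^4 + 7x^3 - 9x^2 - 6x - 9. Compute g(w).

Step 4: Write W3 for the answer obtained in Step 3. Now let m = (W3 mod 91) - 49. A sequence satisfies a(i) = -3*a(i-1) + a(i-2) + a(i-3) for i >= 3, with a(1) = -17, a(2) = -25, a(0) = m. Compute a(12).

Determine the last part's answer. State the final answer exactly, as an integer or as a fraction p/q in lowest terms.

Step 1: remainder = value at the root: 4*(25)^2 - 5*(25)^1 - 1 = (2500) + (-125) + (-1) = 2374; answer 2374
Step 2: W1 = 2374; r = 47; f(3) = 1*(-17) - 1*(-35) - 3*(47) = -123; iterating: f(3)=-123, f(4)=-1, f(5)=173, f(6)=543, f(7)=373, f(8)=-689, f(9)=-2691, f(10)=-3121, f(11)=1637, f(12)=12831, f(13)=20557; answer 20557
Step 3: W2 = 20557; w = 1; 2*(1)^4 + 7*(1)^3 - 9*(1)^2 - 6*(1)^1 - 9 = (2) + (7) + (-9) + (-6) + (-9) = -15; answer -15
Step 4: W3 = -15; m = 27; a(3) = -3*(-25) + 1*(-17) + 1*(27) = 85; iterating: a(3)=85, a(4)=-297, a(5)=951, a(6)=-3065, a(7)=9849, a(8)=-31661, a(9)=101767, a(10)=-327113, a(11)=1051445, a(12)=-3379681; answer -3379681

-3379681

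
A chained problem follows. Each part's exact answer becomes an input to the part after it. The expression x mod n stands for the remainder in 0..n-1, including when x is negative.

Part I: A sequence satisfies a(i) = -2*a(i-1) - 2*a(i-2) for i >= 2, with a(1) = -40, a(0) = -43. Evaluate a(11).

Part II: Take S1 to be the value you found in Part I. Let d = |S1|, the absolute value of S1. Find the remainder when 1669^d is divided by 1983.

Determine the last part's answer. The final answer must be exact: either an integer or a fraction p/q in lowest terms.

Part I: a(2) = -2*(-40) - 2*(-43) = 166; iterating: a(2)=166, a(3)=-252, a(4)=172, a(5)=160, a(6)=-664, a(7)=1008, a(8)=-688, a(9)=-640, a(10)=2656, a(11)=-4032; answer -4032
Part II: S1 = -4032; d = 4032; squarings mod 1983: 1669^1=1669, 1669^2=1429, 1669^4=1534, 1669^8=1318, 1669^16=16, 1669^32=256, 1669^64=97, 1669^128=1477, 1669^256=229, 1669^512=883, 1669^1024=370, 1669^2048=73; 1669^4032 = 1669^64 * 1669^128 * 1669^256 * 1669^512 * 1669^1024 * 1669^2048 = 934 (mod 1983); answer 934

934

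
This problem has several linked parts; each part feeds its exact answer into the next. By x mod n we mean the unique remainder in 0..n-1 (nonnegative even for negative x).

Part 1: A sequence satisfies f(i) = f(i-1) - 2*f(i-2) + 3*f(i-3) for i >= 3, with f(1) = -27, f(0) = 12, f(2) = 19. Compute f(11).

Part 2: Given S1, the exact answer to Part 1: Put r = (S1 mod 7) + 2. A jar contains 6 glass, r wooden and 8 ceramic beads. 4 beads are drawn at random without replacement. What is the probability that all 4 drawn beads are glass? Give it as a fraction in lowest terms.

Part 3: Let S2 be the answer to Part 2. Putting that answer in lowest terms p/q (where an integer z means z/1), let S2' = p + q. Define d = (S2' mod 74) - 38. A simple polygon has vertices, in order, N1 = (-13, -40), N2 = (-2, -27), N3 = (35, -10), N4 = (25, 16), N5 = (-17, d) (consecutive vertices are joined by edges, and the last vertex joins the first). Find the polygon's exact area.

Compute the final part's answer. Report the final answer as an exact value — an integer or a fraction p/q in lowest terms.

1442

Part 1: f(3) = 1*(19) - 2*(-27) + 3*(12) = 109; iterating: f(3)=109, f(4)=-10, f(5)=-171, f(6)=176, f(7)=488, f(8)=-377, f(9)=-825, f(10)=1393, f(11)=1912; answer 1912
Part 2: S1 = 1912; r = 3; total draws C(17,4) = 2380; favorable C(6,4) = 15; P = 3/476; answer 3/476
Part 3: S2 = 3/476; threaded value p + q = 479; d = -3; cross terms: (-13*-27 - -2*-40)=271, (-2*-10 - 35*-27)=965, (35*16 - 25*-10)=810, (25*-3 - -17*16)=197, (-17*-40 - -13*-3)=641; twice the area = |2884| = 2884; area = 1442; answer 1442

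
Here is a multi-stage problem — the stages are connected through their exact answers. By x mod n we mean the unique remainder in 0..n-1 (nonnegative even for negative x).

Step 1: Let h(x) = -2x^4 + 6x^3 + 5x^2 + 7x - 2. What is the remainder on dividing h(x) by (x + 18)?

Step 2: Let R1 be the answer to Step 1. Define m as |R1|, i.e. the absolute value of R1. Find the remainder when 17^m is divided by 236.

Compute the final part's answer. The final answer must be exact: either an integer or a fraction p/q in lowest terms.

225

Step 1: remainder = value at the root: -2*(-18)^4 + 6*(-18)^3 + 5*(-18)^2 + 7*(-18)^1 - 2 = (-209952) + (-34992) + (1620) + (-126) + (-2) = -243452; answer -243452
Step 2: R1 = -243452; m = 243452; squarings mod 236: 17^1=17, 17^2=53, 17^4=213, 17^8=57, 17^16=181, 17^32=193, 17^64=197, 17^128=105, 17^256=169, 17^512=5, 17^1024=25, 17^2048=153, 17^4096=45, 17^8192=137, 17^16384=125, 17^32768=49, 17^65536=41, 17^131072=29; 17^243452 = 17^4 * 17^8 * 17^16 * 17^32 * 17^64 * 17^128 * 17^512 * 17^1024 * 17^4096 * 17^8192 * 17^32768 * 17^65536 * 17^131072 = 225 (mod 236); answer 225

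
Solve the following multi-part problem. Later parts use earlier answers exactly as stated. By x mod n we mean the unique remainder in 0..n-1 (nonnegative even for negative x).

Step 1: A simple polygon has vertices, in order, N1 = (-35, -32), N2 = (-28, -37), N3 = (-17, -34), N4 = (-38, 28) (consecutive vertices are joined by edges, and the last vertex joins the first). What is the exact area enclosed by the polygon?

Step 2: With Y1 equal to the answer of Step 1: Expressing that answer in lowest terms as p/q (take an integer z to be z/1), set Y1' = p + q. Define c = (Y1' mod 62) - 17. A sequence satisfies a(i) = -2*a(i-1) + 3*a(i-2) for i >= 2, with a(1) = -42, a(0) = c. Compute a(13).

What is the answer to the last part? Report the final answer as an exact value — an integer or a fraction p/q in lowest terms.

-17138982

Step 1: cross terms: (-35*-37 - -28*-32)=399, (-28*-34 - -17*-37)=323, (-17*28 - -38*-34)=-1768, (-38*-32 - -35*28)=2196; twice the area = |1150| = 1150; area = 575; answer 575
Step 2: Y1 = 575; threaded value p + q = 576; c = 1; a(2) = -2*(-42) + 3*(1) = 87; iterating: a(2)=87, a(3)=-300, a(4)=861, a(5)=-2622, a(6)=7827, a(7)=-23520, a(8)=70521, a(9)=-211602, a(10)=634767, a(11)=-1904340, a(12)=5712981, a(13)=-17138982; answer -17138982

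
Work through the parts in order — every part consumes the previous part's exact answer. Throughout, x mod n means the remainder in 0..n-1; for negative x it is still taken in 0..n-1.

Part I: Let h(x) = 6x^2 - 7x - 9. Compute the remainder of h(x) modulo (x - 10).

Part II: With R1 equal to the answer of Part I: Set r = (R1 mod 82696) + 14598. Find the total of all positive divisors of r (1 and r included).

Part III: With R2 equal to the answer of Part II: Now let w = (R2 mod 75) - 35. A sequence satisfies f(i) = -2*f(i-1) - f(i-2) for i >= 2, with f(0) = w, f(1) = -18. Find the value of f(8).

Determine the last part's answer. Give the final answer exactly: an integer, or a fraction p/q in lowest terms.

242

Part I: remainder = value at the root: 6*(10)^2 - 7*(10)^1 - 9 = (600) + (-70) + (-9) = 521; answer 521
Part II: R1 = 521; r = 15119; 15119 = 13 * 1163; sigma = (1 + 13) * (1 + 1163) = 14 * 1164 = 16296; answer 16296
Part III: R2 = 16296; w = -14; f(2) = -2*(-18) - 1*(-14) = 50; iterating: f(2)=50, f(3)=-82, f(4)=114, f(5)=-146, f(6)=178, f(7)=-210, f(8)=242; answer 242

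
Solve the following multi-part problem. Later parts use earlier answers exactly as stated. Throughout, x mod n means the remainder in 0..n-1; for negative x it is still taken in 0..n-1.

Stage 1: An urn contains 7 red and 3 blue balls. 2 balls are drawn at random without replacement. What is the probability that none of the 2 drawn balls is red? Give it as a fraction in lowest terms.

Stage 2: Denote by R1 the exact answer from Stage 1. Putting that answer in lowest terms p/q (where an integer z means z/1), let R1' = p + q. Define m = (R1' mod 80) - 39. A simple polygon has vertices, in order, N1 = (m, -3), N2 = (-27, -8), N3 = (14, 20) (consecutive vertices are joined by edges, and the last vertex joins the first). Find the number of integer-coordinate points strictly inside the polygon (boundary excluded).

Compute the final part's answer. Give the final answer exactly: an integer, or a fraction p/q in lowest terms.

46

Stage 1: total draws C(10,2) = 45; favorable C(3,2) = 3; P = 1/15; answer 1/15
Stage 2: R1 = 1/15; threaded value p + q = 16; m = -23; cross terms: (-23*-8 - -27*-3)=103, (-27*20 - 14*-8)=-428, (14*-3 - -23*20)=418; twice the area = |93| = 93; area = 93/2; boundary points = 1 + 1 + 1 = 3; strictly interior points = area - boundary/2 + 1 = 46; answer 46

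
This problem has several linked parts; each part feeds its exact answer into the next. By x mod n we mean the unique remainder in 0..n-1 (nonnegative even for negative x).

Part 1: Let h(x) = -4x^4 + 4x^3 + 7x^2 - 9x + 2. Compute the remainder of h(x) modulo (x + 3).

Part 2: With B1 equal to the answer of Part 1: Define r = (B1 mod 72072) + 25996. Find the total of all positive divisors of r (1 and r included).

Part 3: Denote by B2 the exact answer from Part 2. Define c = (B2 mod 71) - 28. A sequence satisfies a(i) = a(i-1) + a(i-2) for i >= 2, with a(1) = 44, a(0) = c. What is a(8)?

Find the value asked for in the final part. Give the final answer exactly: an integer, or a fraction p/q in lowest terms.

573

Part 1: remainder = value at the root: -4*(-3)^4 + 4*(-3)^3 + 7*(-3)^2 - 9*(-3)^1 + 2 = (-324) + (-108) + (63) + (27) + (2) = -340; answer -340
Part 2: B1 = -340; r = 97728; 97728 = 2^6 * 3 * 509; sigma = (1 + 2 + 4 + 8 + 16 + 32 + 64) * (1 + 3) * (1 + 509) = 127 * 4 * 510 = 259080; answer 259080
Part 3: B2 = 259080; c = -27; a(2) = 1*(44) + 1*(-27) = 17; iterating: a(2)=17, a(3)=61, a(4)=78, a(5)=139, a(6)=217, a(7)=356, a(8)=573; answer 573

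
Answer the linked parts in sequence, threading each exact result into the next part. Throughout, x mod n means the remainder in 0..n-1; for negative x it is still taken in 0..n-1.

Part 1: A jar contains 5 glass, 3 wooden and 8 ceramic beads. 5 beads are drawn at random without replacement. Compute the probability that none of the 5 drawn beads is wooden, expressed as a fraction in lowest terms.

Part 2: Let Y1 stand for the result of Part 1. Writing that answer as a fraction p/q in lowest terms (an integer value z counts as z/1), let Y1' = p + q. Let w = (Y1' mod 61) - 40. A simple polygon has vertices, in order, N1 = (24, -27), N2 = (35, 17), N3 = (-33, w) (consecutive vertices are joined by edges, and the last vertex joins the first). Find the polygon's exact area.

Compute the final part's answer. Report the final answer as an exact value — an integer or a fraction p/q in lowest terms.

1309

Part 1: total draws C(16,5) = 4368; favorable C(13,5) = 1287; P = 33/112; answer 33/112
Part 2: Y1 = 33/112; threaded value p + q = 145; w = -17; cross terms: (24*17 - 35*-27)=1353, (35*-17 - -33*17)=-34, (-33*-27 - 24*-17)=1299; twice the area = |2618| = 2618; area = 1309; answer 1309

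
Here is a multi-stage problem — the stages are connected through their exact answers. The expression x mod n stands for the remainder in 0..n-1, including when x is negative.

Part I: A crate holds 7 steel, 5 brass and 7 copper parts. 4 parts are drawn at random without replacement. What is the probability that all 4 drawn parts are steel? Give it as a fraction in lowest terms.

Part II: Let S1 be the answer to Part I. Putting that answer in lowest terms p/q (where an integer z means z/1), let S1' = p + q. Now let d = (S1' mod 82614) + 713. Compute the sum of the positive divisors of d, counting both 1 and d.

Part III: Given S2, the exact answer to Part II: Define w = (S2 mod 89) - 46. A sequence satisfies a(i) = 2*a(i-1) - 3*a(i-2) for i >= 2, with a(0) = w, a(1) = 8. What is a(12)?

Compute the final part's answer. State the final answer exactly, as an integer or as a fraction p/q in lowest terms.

25513

Part I: total draws C(19,4) = 3876; favorable C(7,4) = 35; P = 35/3876; answer 35/3876
Part II: S1 = 35/3876; threaded value p + q = 3911; d = 4624; 4624 = 2^4 * 17^2; sigma = (1 + 2 + 4 + 8 + 16) * (1 + 17 + 289) = 31 * 307 = 9517; answer 9517
Part III: S2 = 9517; w = 37; a(2) = 2*(8) - 3*(37) = -95; iterating: a(2)=-95, a(3)=-214, a(4)=-143, a(5)=356, a(6)=1141, a(7)=1214, a(8)=-995, a(9)=-5632, a(10)=-8279, a(11)=338, a(12)=25513; answer 25513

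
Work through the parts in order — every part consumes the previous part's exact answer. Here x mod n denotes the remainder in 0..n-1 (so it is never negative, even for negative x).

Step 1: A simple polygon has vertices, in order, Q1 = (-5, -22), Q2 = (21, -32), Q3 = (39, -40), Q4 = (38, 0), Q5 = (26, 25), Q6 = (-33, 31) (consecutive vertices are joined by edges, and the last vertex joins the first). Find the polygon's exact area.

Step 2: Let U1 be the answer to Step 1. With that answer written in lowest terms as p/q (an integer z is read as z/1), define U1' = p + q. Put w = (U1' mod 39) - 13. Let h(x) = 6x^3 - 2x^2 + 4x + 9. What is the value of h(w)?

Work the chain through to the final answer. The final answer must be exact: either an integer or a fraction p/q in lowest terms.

-4563

Step 1: cross terms: (-5*-32 - 21*-22)=622, (21*-40 - 39*-32)=408, (39*0 - 38*-40)=1520, (38*25 - 26*0)=950, (26*31 - -33*25)=1631, (-33*-22 - -5*31)=881; twice the area = |6012| = 6012; area = 3006; answer 3006
Step 2: U1 = 3006; threaded value p + q = 3007; w = -9; 6*(-9)^3 - 2*(-9)^2 + 4*(-9)^1 + 9 = (-4374) + (-162) + (-36) + (9) = -4563; answer -4563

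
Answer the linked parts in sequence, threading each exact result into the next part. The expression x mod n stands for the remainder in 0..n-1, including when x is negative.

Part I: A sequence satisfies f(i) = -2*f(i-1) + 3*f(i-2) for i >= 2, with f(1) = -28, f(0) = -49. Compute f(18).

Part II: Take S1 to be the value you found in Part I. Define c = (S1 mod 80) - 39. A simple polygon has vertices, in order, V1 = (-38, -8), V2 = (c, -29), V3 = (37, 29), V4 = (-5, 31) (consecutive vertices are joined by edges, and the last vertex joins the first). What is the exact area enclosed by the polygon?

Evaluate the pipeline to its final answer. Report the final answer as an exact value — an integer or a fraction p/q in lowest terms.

Part I: f(2) = -2*(-28) + 3*(-49) = -91; iterating: f(2)=-91, f(3)=98, f(4)=-469, f(5)=1232, f(6)=-3871, f(7)=11438, f(8)=-34489, f(9)=103292, f(10)=-310051, f(11)=929978, f(12)=-2790109, f(13)=8370152, f(14)=-25110631, f(15)=75331718, f(16)=-225995329, f(17)=677985812, f(18)=-2033957611; answer -2033957611
Part II: S1 = -2033957611; c = 30; cross terms: (-38*-29 - 30*-8)=1342, (30*29 - 37*-29)=1943, (37*31 - -5*29)=1292, (-5*-8 - -38*31)=1218; twice the area = |5795| = 5795; area = 5795/2; answer 5795/2

5795/2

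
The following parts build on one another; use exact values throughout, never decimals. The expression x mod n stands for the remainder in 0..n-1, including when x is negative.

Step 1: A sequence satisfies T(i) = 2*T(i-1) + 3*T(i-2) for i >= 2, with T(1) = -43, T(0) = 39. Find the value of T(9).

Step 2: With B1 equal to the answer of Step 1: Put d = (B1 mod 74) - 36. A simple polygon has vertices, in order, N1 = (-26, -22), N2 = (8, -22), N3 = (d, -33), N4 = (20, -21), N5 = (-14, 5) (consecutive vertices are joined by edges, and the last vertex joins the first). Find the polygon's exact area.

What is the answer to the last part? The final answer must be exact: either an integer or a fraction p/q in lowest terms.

Step 1: T(2) = 2*(-43) + 3*(39) = 31; iterating: T(2)=31, T(3)=-67, T(4)=-41, T(5)=-283, T(6)=-689, T(7)=-2227, T(8)=-6521, T(9)=-19723; answer -19723
Step 2: B1 = -19723; d = -1; cross terms: (-26*-22 - 8*-22)=748, (8*-33 - -1*-22)=-286, (-1*-21 - 20*-33)=681, (20*5 - -14*-21)=-194, (-14*-22 - -26*5)=438; twice the area = |1387| = 1387; area = 1387/2; answer 1387/2

1387/2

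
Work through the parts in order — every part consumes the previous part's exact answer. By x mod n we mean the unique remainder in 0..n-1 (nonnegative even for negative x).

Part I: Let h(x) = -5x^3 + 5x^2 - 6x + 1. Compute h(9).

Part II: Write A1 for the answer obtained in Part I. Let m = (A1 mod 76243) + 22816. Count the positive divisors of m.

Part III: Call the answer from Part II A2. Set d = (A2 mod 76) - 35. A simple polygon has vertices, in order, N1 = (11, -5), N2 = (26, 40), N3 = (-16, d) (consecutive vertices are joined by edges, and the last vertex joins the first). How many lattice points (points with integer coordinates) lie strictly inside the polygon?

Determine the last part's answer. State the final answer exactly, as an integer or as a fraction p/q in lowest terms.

495

Part I: -5*(9)^3 + 5*(9)^2 - 6*(9)^1 + 1 = (-3645) + (405) + (-54) + (1) = -3293; answer -3293
Part II: A1 = -3293; m = 95766; 95766 = 2 * 3 * 11 * 1451; number of divisors = (1+1) * (1+1) * (1+1) * (1+1) = 16; answer 16
Part III: A2 = 16; d = -19; cross terms: (11*40 - 26*-5)=570, (26*-19 - -16*40)=146, (-16*-5 - 11*-19)=289; twice the area = |1005| = 1005; area = 1005/2; boundary points = 15 + 1 + 1 = 17; strictly interior points = area - boundary/2 + 1 = 495; answer 495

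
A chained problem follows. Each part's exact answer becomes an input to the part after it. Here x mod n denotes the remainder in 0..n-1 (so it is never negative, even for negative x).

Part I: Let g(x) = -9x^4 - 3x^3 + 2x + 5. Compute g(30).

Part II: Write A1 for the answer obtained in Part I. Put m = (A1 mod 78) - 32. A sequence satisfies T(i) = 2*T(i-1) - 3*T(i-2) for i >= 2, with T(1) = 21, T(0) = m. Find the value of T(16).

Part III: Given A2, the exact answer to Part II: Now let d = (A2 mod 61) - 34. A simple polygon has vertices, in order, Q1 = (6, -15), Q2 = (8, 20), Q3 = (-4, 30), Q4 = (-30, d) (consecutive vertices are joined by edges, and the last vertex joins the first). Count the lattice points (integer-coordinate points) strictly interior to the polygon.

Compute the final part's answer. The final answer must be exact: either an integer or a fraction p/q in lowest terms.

898

Part I: -9*(30)^4 - 3*(30)^3 + 2*(30)^1 + 5 = (-7290000) + (-81000) + (60) + (5) = -7370935; answer -7370935
Part II: A1 = -7370935; m = 33; T(2) = 2*(21) - 3*(33) = -57; iterating: T(2)=-57, T(3)=-177, T(4)=-183, T(5)=165, T(6)=879, T(7)=1263, T(8)=-111, T(9)=-4011, T(10)=-7689, T(11)=-3345, T(12)=16377, T(13)=42789, T(14)=36447, T(15)=-55473, T(16)=-220287; answer -220287
Part III: A2 = -220287; d = 11; cross terms: (6*20 - 8*-15)=240, (8*30 - -4*20)=320, (-4*11 - -30*30)=856, (-30*-15 - 6*11)=384; twice the area = |1800| = 1800; area = 900; boundary points = 1 + 2 + 1 + 2 = 6; strictly interior points = area - boundary/2 + 1 = 898; answer 898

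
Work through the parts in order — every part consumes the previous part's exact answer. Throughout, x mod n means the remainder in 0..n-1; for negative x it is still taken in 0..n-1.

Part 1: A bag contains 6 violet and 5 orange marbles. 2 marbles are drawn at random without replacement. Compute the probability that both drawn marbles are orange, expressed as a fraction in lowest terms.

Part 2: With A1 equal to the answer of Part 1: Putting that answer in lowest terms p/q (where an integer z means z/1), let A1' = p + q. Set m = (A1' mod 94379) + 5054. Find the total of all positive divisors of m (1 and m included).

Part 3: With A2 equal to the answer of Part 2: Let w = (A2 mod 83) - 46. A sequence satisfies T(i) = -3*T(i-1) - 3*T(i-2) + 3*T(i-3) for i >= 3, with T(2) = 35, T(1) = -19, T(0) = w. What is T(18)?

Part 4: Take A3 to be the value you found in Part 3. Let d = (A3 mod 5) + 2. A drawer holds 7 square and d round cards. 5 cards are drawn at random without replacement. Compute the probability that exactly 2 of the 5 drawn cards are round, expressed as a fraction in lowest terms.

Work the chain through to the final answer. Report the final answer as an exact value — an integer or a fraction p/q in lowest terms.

5/18

Part 1: total draws C(11,2) = 55; favorable C(5,2) = 10; P = 2/11; answer 2/11
Part 2: A1 = 2/11; threaded value p + q = 13; m = 5067; 5067 = 3^2 * 563; sigma = (1 + 3 + 9) * (1 + 563) = 13 * 564 = 7332; answer 7332
Part 3: A2 = 7332; w = -18; T(3) = -3*(35) - 3*(-19) + 3*(-18) = -102; iterating: T(3)=-102, T(4)=144, T(5)=-21, T(6)=-675, T(7)=2520, T(8)=-5598, T(9)=7209, T(10)=2727, T(11)=-46602, T(12)=153252, T(13)=-311769, T(14)=335745, T(15)=387828, T(16)=-3106026, T(17)=9161829, T(18)=-17003925; answer -17003925
Part 4: A3 = -17003925; d = 2; total draws C(9,5) = 126; favorable C(2,2)*C(7,3) = 35; P = 5/18; answer 5/18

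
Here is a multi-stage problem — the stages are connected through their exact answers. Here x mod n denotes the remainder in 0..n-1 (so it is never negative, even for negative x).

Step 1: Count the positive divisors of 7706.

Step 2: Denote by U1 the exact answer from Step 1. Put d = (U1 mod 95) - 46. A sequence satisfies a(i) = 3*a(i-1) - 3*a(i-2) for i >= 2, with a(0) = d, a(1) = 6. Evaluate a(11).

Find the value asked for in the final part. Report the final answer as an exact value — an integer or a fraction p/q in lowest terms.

Step 1: 7706 = 2 * 3853; number of divisors = (1+1) * (1+1) = 4; answer 4
Step 2: U1 = 4; d = -42; a(2) = 3*(6) - 3*(-42) = 144; iterating: a(2)=144, a(3)=414, a(4)=810, a(5)=1188, a(6)=1134, a(7)=-162, a(8)=-3888, a(9)=-11178, a(10)=-21870, a(11)=-32076; answer -32076

-32076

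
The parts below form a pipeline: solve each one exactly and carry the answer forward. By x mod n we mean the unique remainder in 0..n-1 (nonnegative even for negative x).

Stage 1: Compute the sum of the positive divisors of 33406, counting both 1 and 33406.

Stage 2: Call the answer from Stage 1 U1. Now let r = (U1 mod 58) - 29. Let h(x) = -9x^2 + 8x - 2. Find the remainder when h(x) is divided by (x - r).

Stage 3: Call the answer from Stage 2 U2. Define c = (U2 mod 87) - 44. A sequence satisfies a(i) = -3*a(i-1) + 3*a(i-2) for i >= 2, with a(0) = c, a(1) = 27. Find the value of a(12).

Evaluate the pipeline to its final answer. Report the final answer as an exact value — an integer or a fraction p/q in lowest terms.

Stage 1: 33406 = 2 * 16703; sigma = (1 + 2) * (1 + 16703) = 3 * 16704 = 50112; answer 50112
Stage 2: U1 = 50112; r = -29; remainder = value at the root: -9*(-29)^2 + 8*(-29)^1 - 2 = (-7569) + (-232) + (-2) = -7803; answer -7803
Stage 3: U2 = -7803; c = -17; a(2) = -3*(27) + 3*(-17) = -132; iterating: a(2)=-132, a(3)=477, a(4)=-1827, a(5)=6912, a(6)=-26217, a(7)=99387, a(8)=-376812, a(9)=1428597, a(10)=-5416227, a(11)=20534472, a(12)=-77852097; answer -77852097

-77852097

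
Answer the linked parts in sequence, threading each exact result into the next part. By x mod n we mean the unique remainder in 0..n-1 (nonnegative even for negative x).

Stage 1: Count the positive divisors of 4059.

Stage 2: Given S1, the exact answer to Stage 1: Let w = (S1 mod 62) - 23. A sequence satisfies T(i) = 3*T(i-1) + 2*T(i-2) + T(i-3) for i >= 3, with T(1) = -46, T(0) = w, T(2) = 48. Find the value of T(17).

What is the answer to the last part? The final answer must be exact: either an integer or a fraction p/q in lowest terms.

Stage 1: 4059 = 3^2 * 11 * 41; number of divisors = (2+1) * (1+1) * (1+1) = 12; answer 12
Stage 2: S1 = 12; w = -11; T(3) = 3*(48) + 2*(-46) + 1*(-11) = 41; iterating: T(3)=41, T(4)=173, T(5)=649, T(6)=2334, T(7)=8473, T(8)=30736, T(9)=111488, T(10)=404409, T(11)=1466939, T(12)=5321123, T(13)=19301656, T(14)=70014153, T(15)=253966894, T(16)=921230644, T(17)=3341639873; answer 3341639873

3341639873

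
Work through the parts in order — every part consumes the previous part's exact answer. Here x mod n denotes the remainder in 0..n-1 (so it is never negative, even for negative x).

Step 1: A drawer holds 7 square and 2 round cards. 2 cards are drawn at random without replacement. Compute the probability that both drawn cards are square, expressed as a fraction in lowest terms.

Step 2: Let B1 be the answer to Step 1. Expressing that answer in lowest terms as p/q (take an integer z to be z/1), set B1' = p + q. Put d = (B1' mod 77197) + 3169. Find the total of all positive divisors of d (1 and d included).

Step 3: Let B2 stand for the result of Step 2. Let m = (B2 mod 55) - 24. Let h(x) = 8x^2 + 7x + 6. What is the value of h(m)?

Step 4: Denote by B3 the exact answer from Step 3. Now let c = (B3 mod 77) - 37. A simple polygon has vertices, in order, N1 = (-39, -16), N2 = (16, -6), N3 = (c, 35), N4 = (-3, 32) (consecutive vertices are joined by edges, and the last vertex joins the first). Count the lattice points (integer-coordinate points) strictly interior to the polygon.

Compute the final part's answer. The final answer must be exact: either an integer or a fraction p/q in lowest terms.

Step 1: total draws C(9,2) = 36; favorable C(7,2) = 21; P = 7/12; answer 7/12
Step 2: B1 = 7/12; threaded value p + q = 19; d = 3188; 3188 = 2^2 * 797; sigma = (1 + 2 + 4) * (1 + 797) = 7 * 798 = 5586; answer 5586
Step 3: B2 = 5586; m = 7; 8*(7)^2 + 7*(7)^1 + 6 = (392) + (49) + (6) = 447; answer 447
Step 4: B3 = 447; c = 25; cross terms: (-39*-6 - 16*-16)=490, (16*35 - 25*-6)=710, (25*32 - -3*35)=905, (-3*-16 - -39*32)=1296; twice the area = |3401| = 3401; area = 3401/2; boundary points = 5 + 1 + 1 + 12 = 19; strictly interior points = area - boundary/2 + 1 = 1692; answer 1692

1692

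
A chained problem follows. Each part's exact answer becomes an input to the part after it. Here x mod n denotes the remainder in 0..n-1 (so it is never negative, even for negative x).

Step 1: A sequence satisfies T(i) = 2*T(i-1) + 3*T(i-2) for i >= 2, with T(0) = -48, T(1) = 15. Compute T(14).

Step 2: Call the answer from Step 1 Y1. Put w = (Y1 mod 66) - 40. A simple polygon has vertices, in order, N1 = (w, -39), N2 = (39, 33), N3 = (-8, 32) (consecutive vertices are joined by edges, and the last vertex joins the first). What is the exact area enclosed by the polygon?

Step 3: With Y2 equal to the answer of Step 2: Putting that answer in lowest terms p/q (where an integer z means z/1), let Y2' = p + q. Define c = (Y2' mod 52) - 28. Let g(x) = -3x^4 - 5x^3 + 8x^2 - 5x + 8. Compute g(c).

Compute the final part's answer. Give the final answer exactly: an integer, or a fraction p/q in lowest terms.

Step 1: T(2) = 2*(15) + 3*(-48) = -114; iterating: T(2)=-114, T(3)=-183, T(4)=-708, T(5)=-1965, T(6)=-6054, T(7)=-18003, T(8)=-54168, T(9)=-162345, T(10)=-487194, T(11)=-1461423, T(12)=-4384428, T(13)=-13153125, T(14)=-39459534; answer -39459534
Step 2: Y1 = -39459534; w = -22; cross terms: (-22*33 - 39*-39)=795, (39*32 - -8*33)=1512, (-8*-39 - -22*32)=1016; twice the area = |3323| = 3323; area = 3323/2; answer 3323/2
Step 3: Y2 = 3323/2; threaded value p + q = 3325; c = 21; -3*(21)^4 - 5*(21)^3 + 8*(21)^2 - 5*(21)^1 + 8 = (-583443) + (-46305) + (3528) + (-105) + (8) = -626317; answer -626317

-626317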